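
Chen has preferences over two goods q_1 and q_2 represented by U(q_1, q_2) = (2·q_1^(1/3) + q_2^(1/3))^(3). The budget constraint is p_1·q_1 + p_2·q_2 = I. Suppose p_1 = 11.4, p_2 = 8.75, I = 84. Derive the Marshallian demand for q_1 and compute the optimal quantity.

Numerically q_2/q_1 = 0.525775, so q_1* = 84/(11.4 + 8.75·0.525775) = 5.2498.

q_1* = 5.2498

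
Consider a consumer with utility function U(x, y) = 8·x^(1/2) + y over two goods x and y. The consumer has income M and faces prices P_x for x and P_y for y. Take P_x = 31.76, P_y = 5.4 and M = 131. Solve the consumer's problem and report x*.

Set MRS = P_x/P_y: 4·x^(−1/2) = P_x/P_y.
Thus x* = (4·P_y/P_x)² — independent of M — with the rest of income spent on y.
Plugging in: x* = (4·5.4/31.76)² = 0.4625.

x* = 0.4625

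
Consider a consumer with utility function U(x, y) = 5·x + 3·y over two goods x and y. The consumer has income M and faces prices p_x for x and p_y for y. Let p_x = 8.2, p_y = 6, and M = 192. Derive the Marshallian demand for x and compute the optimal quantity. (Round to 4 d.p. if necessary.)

Perfect substitutes: compare marginal utility per dollar. 5/p_x vs 3/p_y → 0.6098 vs 0.5.
x gives more utility per dollar, so spend all income on x: x* = M/p_x, y* = 0.
Numerically: x* = 23.4146, y* = 0.

x* = 23.4146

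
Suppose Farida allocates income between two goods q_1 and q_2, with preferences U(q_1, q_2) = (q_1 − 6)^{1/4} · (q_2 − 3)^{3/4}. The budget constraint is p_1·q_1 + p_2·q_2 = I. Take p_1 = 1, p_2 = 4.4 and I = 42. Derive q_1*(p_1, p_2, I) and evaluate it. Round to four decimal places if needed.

MRS = (1/3)·(q_2−3)/(q_1−6). Tangency with p_1/p_2 gives q_2−3 = 3·(p_1/p_2)·(q_1−6).
Substituting into the budget: q_1* = 6 + 0.25·(I − 6·p_1 − 3·p_2)/p_1, and q_2* = 3 + 0.75·(…)/p_2.
Discretionary income = 42 − 6·1 − 3·4.4 = 22.8; q_1* = 6 + 0.25·22.8/1 = 11.7.

q_1* = 11.7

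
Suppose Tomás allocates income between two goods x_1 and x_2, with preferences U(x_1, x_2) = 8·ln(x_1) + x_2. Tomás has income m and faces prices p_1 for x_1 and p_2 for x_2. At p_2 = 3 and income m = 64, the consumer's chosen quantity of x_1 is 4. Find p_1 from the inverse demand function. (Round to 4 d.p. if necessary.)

MU_x_1 = 8/x_1, MU_x_2 = 1. Tangency: 8/x_1 = p_1/p_2.
So x_1*(p_1,p_2) = 8·p_2/p_1, independent of income; and x_2* = (m − 8·p_2)/p_2.
Set x_1* = 4 in the demand function and solve for p_1: p_1 = 6.

p_1 = 6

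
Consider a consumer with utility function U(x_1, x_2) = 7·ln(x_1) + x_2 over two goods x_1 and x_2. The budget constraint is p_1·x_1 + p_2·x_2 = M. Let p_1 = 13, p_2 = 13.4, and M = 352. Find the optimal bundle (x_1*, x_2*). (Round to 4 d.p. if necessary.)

MU_x_1 = 7/x_1, MU_x_2 = 1. Tangency: 7/x_1 = p_1/p_2.
So x_1*(p_1,p_2) = 7·p_2/p_1, independent of income; and x_2* = (M − 7·p_2)/p_2.
At the given prices: x_1* = 7·13.4/13 = 7.2154, and x_2* = 19.2687.

x_1* = 7.2154, x_2* = 19.2687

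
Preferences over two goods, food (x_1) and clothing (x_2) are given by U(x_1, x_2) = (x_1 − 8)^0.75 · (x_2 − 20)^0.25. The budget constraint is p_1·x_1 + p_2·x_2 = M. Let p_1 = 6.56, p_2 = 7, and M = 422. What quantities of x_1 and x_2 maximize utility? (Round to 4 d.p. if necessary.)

x_1* = 34.2409, x_2* = 28.1971

MRS = 3·(x_2−20)/(x_1−8). Tangency with p_1/p_2 gives x_2−20 = (1/3)·(p_1/p_2)·(x_1−8).
Substituting into the budget: x_1* = 8 + 0.75·(M − 8·p_1 − 20·p_2)/p_1, and x_2* = 20 + 0.25·(…)/p_2.
Discretionary income = 422 − 8·6.56 − 20·7 = 229.52; x_1* = 8 + 0.75·229.52/6.56 = 34.2409; x_2* = 20 + 0.25·229.52/7 = 28.1971.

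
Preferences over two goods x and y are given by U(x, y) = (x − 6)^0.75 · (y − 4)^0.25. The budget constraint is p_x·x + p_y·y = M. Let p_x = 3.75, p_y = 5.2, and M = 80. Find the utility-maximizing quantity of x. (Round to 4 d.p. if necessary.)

This is Cobb-Douglas in (x−6, y−4): tangency gives 0.75·p_y·(y−4) = 0.25·p_x·(x−6).
Substituting into the budget: x* = 6 + 0.75·(M − 6·p_x − 4·p_y)/p_x, and y* = 4 + 0.25·(…)/p_y.
Discretionary income = 80 − 6·3.75 − 4·5.2 = 36.7; x* = 6 + 0.75·36.7/3.75 = 13.34.

x* = 13.34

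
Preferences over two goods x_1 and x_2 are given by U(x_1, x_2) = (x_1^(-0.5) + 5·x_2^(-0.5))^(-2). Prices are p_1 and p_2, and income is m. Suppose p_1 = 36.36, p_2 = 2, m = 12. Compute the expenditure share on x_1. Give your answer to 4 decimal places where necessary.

share on x_1 = 0.4735

From the CES first-order condition, (1/5)·(x_2/x_1)^(1.5) = p_1/p_2.
Solve for the ratio: x_2/x_1 = [5·p_1/p_2]^(2/3).
Substitute x_2 = (x_2/x_1)·x_1 into the budget: x_1* = m/(p_1 + p_2·(x_2/x_1)).
Numerically x_2/x_1 = 20.216653, so x_1* = 12/(36.36 + 2·20.216653) = 0.1563 and x_2* = 20.216653·0.1563 = 3.1591.
Expenditure on x_1: 36.36·0.1563 = 5.6817; share = 0.4735.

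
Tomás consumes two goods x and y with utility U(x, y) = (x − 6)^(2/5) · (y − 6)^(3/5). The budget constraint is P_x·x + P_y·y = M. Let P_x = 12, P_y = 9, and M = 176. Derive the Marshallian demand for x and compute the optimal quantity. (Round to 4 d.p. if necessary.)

x* = 7.6667

This is Cobb-Douglas in (x−6, y−6): tangency gives 0.4·P_y·(y−6) = 0.6·P_x·(x−6).
After buying the subsistence bundle (6, 6), a share 0.4 of the remaining income goes to x: x* = 6 + 0.4·(M − 6P_x − 6P_y)/P_x.
Discretionary income = 176 − 6·12 − 6·9 = 50; x* = 6 + 0.4·50/12 = 7.6667.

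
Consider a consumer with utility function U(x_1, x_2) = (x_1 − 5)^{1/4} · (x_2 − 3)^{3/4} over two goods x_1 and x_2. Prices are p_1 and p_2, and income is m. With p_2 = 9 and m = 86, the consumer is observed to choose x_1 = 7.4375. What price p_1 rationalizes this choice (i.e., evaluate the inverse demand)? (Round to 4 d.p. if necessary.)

MRS = (1/3)·(x_2−3)/(x_1−5). Tangency with p_1/p_2 gives x_2−3 = 3·(p_1/p_2)·(x_1−5).
Substituting into the budget: x_1* = 5 + 0.25·(m − 5·p_1 − 3·p_2)/p_1, and x_2* = 3 + 0.75·(…)/p_2.
Set x_1* = 7.4375 in the demand function and solve for p_1: p_1 = 4.

p_1 = 4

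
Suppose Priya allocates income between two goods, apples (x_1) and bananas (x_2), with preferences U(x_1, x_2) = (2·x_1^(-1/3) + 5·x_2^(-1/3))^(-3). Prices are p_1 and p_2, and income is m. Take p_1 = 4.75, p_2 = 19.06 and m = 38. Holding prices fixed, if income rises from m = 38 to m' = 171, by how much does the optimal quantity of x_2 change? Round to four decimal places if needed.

Δx_2* = 5.1484

MU_x_1 ∝ 2·x_1^(-4/3), MU_x_2 ∝ 5·x_2^(-4/3), so MRS = (2/5)·(x_2/x_1)^(4/3) = p_1/p_2.
Hence x_2/x_1 = ((5/2)·p_1/p_2)^(1/(4/3)), i.e. raised to the 0.75 power.
Substitute x_2 = (x_2/x_1)·x_1 into the budget: x_1* = m/(p_1 + p_2·(x_2/x_1)).
Numerically x_2/x_1 = 0.701266, so x_1* = 38/(4.75 + 19.06·0.701266) = 2.0976 and x_2* = 0.701266·2.0976 = 1.471.
At m' = 171: x_2* = 6.6193. Change: 6.6193 − 1.471 = 5.1484.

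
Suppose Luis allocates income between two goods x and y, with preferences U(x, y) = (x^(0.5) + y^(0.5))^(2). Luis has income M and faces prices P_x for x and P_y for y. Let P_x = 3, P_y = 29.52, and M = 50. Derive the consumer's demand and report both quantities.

x* = 15.1292, y* = 0.1563

MRS = MU_x/MU_y = (y/x)^(0.5). Set equal to P_x/P_y.
Hence y/x = (P_x/P_y)^(1/(0.5)), i.e. raised to the 2 power.
With the ratio pinned down, the budget gives x* = M/(P_x + P_y·(y/x)) and y* = (y/x)·x*.
Numerically y/x = 0.010328, so x* = 50/(3 + 29.52·0.010328) = 15.1292 and y* = 0.010328·15.1292 = 0.1563.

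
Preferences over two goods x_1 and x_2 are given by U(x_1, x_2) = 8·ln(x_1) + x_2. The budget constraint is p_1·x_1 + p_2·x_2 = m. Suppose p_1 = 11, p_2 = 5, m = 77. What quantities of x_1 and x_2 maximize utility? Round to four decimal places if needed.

MU_x_1 = 8/x_1, MU_x_2 = 1. Tangency: 8/x_1 = p_1/p_2.
So x_1*(p_1,p_2) = 8·p_2/p_1, independent of income; and x_2* = (m − 8·p_2)/p_2.
At the given prices: x_1* = 8·5/11 = 3.6364, and x_2* = 7.4.

x_1* = 3.6364, x_2* = 7.4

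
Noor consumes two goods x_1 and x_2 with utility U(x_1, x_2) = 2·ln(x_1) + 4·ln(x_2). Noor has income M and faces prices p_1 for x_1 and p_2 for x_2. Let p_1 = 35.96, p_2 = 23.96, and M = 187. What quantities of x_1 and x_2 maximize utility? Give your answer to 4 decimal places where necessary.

x_1* = 1.7334, x_2* = 5.2031

Tangency: MRS = (1/2)·x_2/x_1 = p_1/p_2.
Rearranging, p_2·x_2 = 2·p_1·x_1. Substituting into the budget gives p_1·x_1·(1 + 2) = M.
Demand: x_1*(p_1,p_2,M) = 1/3·M/p_1 and x_2* = 2/3·M/p_2.
At p_1=35.96, p_2=23.96, M=187: x_1* = 1/3·187/35.96 = 1.7334, x_2* = 5.2031.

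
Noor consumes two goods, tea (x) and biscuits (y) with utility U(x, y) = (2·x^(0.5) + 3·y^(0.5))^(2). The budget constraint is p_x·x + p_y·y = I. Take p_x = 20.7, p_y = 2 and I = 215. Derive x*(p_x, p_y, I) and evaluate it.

x* = 0.4276

Numerically y/x = 241.025625, so x* = 215/(20.7 + 2·241.025625) = 0.4276.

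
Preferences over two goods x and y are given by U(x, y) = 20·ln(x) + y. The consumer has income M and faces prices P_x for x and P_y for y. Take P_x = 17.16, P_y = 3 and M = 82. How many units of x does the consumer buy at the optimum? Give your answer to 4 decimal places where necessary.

Set MRS = P_x/P_y: (20/x)/1 = P_x/P_y.
So x*(P_x,P_y) = 20·P_y/P_x, independent of income; and y* = (M − 20·P_y)/P_y.
At the given prices: x* = 20·3/17.16 = 3.4965.

x* = 3.4965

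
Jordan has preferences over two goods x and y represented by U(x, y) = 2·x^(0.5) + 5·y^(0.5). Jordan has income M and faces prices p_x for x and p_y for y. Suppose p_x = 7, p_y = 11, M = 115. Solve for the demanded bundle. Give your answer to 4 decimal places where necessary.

x* = 3.3007, y* = 8.3541

MU_x ∝ 2·x^(-0.5), MU_y ∝ 5·y^(-0.5), so MRS = (2/5)·(y/x)^(0.5) = p_x/p_y.
Solve for the ratio: y/x = [(5/2)·p_x/p_y]^(2).
With the ratio pinned down, the budget gives x* = M/(p_x + p_y·(y/x)) and y* = (y/x)·x*.
Numerically y/x = 2.530992, so x* = 115/(7 + 11·2.530992) = 3.3007 and y* = 2.530992·3.3007 = 8.3541.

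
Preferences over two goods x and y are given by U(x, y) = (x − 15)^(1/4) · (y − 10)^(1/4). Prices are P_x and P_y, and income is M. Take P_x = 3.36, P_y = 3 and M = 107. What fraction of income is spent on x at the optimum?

This is Cobb-Douglas in (x−15, y−10): tangency gives 0.25·P_y·(y−10) = 0.25·P_x·(x−15).
After buying the subsistence bundle (15, 10), a share 0.5 of the remaining income goes to x: x* = 15 + 0.5·(M − 15P_x − 10P_y)/P_x.
Discretionary income = 107 − 15·3.36 − 10·3 = 26.6; x* = 15 + 0.5·26.6/3.36 = 18.9583; y* = 10 + 0.5·26.6/3 = 14.4333.
Expenditure on x: 3.36·18.9583 = 63.7; share = 0.5953.

share on x = 0.5953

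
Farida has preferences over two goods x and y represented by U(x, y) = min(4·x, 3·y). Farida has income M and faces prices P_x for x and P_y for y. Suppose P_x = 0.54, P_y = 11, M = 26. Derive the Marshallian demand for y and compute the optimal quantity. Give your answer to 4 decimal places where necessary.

y* = 2.2797

Leontief preferences: the optimum is at the kink where x/3 = y/4, i.e. y = (4/3)·x.
Budget: P_x·x + P_y·(4/3)·x = M, so (3·P_x + 4·P_y)·x = 3·M.
Demand: x*(P_x,P_y,M) = 3·M/(3·P_x + 4·P_y), y* = 4·M/(3·P_x + 4·P_y).
Here 3·0.54 + 4·11 = 45.62, giving y* = 2.2797.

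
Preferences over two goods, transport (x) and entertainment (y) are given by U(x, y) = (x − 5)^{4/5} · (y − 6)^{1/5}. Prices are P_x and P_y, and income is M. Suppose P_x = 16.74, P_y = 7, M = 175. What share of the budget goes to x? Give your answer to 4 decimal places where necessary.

share on x = 0.7037

MRS = 4·(y−6)/(x−5). Tangency with P_x/P_y gives y−6 = (1/4)·(P_x/P_y)·(x−5).
Substituting into the budget: x* = 5 + 0.8·(M − 5·P_x − 6·P_y)/P_x, and y* = 6 + 0.2·(…)/P_y.
Discretionary income = 175 − 5·16.74 − 6·7 = 49.3; x* = 5 + 0.8·49.3/16.74 = 7.356; y* = 6 + 0.2·49.3/7 = 7.4086.
Expenditure on x: 16.74·7.356 = 123.14; share = 0.7037.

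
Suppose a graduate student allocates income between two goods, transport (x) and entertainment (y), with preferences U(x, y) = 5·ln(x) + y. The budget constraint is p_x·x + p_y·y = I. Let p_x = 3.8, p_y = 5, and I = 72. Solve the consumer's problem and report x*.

x* = 6.5789

MU_x = 5/x, MU_y = 1. Tangency: 5/x = p_x/p_y.
So x*(p_x,p_y) = 5·p_y/p_x, independent of income; and y* = (I − 5·p_y)/p_y.
At the given prices: x* = 5·5/3.8 = 6.5789.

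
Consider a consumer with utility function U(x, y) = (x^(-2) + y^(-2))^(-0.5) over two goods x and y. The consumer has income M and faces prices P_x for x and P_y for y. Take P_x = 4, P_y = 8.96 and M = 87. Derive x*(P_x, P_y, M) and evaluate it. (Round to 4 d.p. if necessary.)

x* = 8.02

From the CES first-order condition, (y/x)^(3) = P_x/P_y.
Solve for the ratio: y/x = [P_x/P_y]^(1/3).
With the ratio pinned down, the budget gives x* = M/(P_x + P_y·(y/x)) and y* = (y/x)·x*.
Numerically y/x = 0.764277, so x* = 87/(4 + 8.96·0.764277) = 8.02.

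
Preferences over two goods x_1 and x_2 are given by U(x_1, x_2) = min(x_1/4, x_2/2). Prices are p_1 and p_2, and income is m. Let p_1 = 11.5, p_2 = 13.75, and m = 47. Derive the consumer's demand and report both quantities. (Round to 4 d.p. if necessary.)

Leontief preferences: the optimum is at the kink where x_1/4 = x_2/2, i.e. x_2 = (1/2)·x_1.
Budget: p_1·x_1 + p_2·(1/2)·x_1 = m, so (4·p_1 + 2·p_2)·x_1 = 4·m.
Demand: x_1*(p_1,p_2,m) = 4·m/(4·p_1 + 2·p_2), x_2* = 2·m/(4·p_1 + 2·p_2).
Here 4·11.5 + 2·13.75 = 73.5, giving x_1* = 2.5578 and x_2* = 1.2789.

x_1* = 2.5578, x_2* = 1.2789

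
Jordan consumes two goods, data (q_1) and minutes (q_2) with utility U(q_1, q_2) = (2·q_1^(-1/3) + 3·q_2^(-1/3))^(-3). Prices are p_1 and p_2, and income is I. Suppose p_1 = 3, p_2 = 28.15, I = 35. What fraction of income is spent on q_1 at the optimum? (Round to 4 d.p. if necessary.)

share on q_1 = 0.2965

MRS = MU_q_1/MU_q_2 = (2/3)·(q_2/q_1)^(4/3). Set equal to p_1/p_2.
Hence q_2/q_1 = ((3/2)·p_1/p_2)^(1/(4/3)), i.e. raised to the 0.75 power.
With the ratio pinned down, the budget gives q_1* = I/(p_1 + p_2·(q_2/q_1)) and q_2* = (q_2/q_1)·q_1*.
Numerically q_2/q_1 = 0.252814, so q_1* = 35/(3 + 28.15·0.252814) = 3.4596 and q_2* = 0.252814·3.4596 = 0.8746.
Expenditure on q_1: 3·3.4596 = 10.3789; share = 0.2965.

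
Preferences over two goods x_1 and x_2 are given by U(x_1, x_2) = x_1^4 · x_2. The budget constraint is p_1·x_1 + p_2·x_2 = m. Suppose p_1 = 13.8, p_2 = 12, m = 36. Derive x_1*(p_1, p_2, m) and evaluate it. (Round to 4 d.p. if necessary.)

MU_x_1/MU_x_2 = (4·x_2)/(x_1); tangency sets this equal to p_1/p_2.
So 4·p_2·x_2 = p_1·x_1; combined with the budget, a share 0.8 of income goes to x_1.
Demand: x_1*(p_1,p_2,m) = 0.8·m/p_1 and x_2* = 0.2·m/p_2.
At p_1=13.8, p_2=12, m=36: x_1* = 0.8·36/13.8 = 2.087.

x_1* = 2.087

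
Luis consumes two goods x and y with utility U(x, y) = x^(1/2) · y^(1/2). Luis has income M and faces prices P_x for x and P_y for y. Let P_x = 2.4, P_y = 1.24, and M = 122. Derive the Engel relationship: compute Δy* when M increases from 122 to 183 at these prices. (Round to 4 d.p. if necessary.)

Tangency: MRS = y/x = P_x/P_y.
Rearranging, P_y·y = P_x·x. Substituting into the budget gives P_x·x·(1 + 1) = M.
Demand: x*(P_x,P_y,M) = 0.5·M/P_x and y* = 0.5·M/P_y.
At P_x=2.4, P_y=1.24, M=122: y* = 0.5·122/1.24 = 49.1935.
At M' = 183: y* = 73.7903. Change: 73.7903 − 49.1935 = 24.5968.

Δy* = 24.5968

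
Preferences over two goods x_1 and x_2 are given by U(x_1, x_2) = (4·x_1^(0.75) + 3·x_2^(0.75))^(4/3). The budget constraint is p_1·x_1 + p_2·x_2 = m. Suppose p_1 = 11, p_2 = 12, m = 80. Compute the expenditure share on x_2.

MU_x_1 ∝ 4·x_1^(-0.25), MU_x_2 ∝ 3·x_2^(-0.25), so MRS = (4/3)·(x_2/x_1)^(0.25) = p_1/p_2.
Hence x_2/x_1 = ((3/4)·p_1/p_2)^(1/(0.25)), i.e. raised to the 4 power.
Substitute x_2 = (x_2/x_1)·x_1 into the budget: x_1* = m/(p_1 + p_2·(x_2/x_1)).
Numerically x_2/x_1 = 0.223404, so x_1* = 80/(11 + 12·0.223404) = 5.8476 and x_2* = 0.223404·5.8476 = 1.3064.
Expenditure on x_2: 12·1.3064 = 15.6765; share = 0.196.

share on x_2 = 0.196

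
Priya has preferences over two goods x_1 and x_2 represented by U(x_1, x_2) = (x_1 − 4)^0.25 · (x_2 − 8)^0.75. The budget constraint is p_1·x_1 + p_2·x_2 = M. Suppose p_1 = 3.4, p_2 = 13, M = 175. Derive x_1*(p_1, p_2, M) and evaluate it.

x_1* = 8.2206

MRS = (1/3)·(x_2−8)/(x_1−4). Tangency with p_1/p_2 gives x_2−8 = 3·(p_1/p_2)·(x_1−4).
After buying the subsistence bundle (4, 8), a share 0.25 of the remaining income goes to x_1: x_1* = 4 + 0.25·(M − 4p_1 − 8p_2)/p_1.
Discretionary income = 175 − 4·3.4 − 8·13 = 57.4; x_1* = 4 + 0.25·57.4/3.4 = 8.2206.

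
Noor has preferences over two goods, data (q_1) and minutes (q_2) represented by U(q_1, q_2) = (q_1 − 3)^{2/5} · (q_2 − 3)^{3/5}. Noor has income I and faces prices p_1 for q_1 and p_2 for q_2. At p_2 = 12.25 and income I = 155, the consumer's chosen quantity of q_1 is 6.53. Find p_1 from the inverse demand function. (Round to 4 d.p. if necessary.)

p_1 = 10

This is Cobb-Douglas in (q_1−3, q_2−3): tangency gives 0.4·p_2·(q_2−3) = 0.6·p_1·(q_1−3).
After buying the subsistence bundle (3, 3), a share 0.4 of the remaining income goes to q_1: q_1* = 3 + 0.4·(I − 3p_1 − 3p_2)/p_1.
Set q_1* = 6.53 in the demand function and solve for p_1: p_1 = 10.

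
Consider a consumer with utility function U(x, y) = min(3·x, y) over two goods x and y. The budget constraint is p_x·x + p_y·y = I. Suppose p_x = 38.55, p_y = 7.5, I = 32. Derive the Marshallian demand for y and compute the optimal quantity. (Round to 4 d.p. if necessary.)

Leontief preferences: the optimum is at the kink where x/1 = y/3, i.e. y = 3·x.
Budget: p_x·x + p_y·3·x = I, so (p_x + 3·p_y)·x = I.
Demand: x*(p_x,p_y,I) = I/(p_x + 3·p_y), y* = 3·I/(p_x + 3·p_y).
Here 38.55 + 3·7.5 = 61.05, giving y* = 1.5725.

y* = 1.5725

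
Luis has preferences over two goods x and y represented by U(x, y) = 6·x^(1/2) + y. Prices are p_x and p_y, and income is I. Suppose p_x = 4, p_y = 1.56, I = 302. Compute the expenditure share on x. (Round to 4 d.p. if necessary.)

Plugging in: x* = (3·1.56/4)² = 1.3689, y* = 190.0797.
Expenditure on x: 4·1.3689 = 5.4756; share = 0.0181.

share on x = 0.0181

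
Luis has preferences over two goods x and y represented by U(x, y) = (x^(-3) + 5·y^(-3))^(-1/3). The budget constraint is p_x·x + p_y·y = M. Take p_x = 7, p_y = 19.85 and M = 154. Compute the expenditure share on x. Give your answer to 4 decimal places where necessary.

share on x = 0.2343

MU_x ∝ x^(-4), MU_y ∝ 5·y^(-4), so MRS = (1/5)·(y/x)^(4) = p_x/p_y.
Hence y/x = (5·p_x/p_y)^(1/(4)), i.e. raised to the 0.25 power.
Substitute y = (y/x)·x into the budget: x* = M/(p_x + p_y·(y/x)).
Numerically y/x = 1.15233, so x* = 154/(7 + 19.85·1.15233) = 5.155 and y* = 1.15233·5.155 = 5.9403.
Expenditure on x: 7·5.155 = 36.0852; share = 0.2343.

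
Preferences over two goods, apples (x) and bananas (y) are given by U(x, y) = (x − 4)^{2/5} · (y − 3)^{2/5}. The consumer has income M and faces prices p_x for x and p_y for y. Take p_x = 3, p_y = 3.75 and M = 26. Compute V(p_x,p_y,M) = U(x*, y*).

V = 0.49

MRS = (y−3)/(x−4). Tangency with p_x/p_y gives y−3 = (p_x/p_y)·(x−4).
Substituting into the budget: x* = 4 + 0.5·(M − 4·p_x − 3·p_y)/p_x, and y* = 3 + 0.5·(…)/p_y.
Discretionary income = 26 − 4·3 − 3·3.75 = 2.75; x* = 4 + 0.5·2.75/3 = 4.4583; y* = 3 + 0.5·2.75/3.75 = 3.3667.
Utility at the optimum: U(4.4583, 3.3667) = 0.49.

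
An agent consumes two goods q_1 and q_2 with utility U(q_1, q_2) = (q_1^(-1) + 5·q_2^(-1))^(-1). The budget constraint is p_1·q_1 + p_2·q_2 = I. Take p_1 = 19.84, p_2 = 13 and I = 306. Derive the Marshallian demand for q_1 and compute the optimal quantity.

q_1* = 5.4887

MRS = MU_q_1/MU_q_2 = (1/5)·(q_2/q_1)^(2). Set equal to p_1/p_2.
Hence q_2/q_1 = (5·p_1/p_2)^(1/(2)), i.e. raised to the 0.5 power.
With the ratio pinned down, the budget gives q_1* = I/(p_1 + p_2·(q_2/q_1)) and q_2* = (q_2/q_1)·q_1*.
Numerically q_2/q_1 = 2.762385, so q_1* = 306/(19.84 + 13·2.762385) = 5.4887.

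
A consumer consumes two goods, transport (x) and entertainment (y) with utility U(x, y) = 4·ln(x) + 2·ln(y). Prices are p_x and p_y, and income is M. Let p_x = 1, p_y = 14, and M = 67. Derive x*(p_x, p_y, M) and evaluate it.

MU_x/MU_y = (4·y)/(2·x); tangency sets this equal to p_x/p_y.
Rearranging, p_y·y = (1/2)·p_x·x. Substituting into the budget gives p_x·x·(1 + (1/2)) = M.
Demand: x*(p_x,p_y,M) = 2/3·M/p_x and y* = 1/3·M/p_y.
At p_x=1, p_y=14, M=67: x* = 2/3·67/1 = 44.6667.

x* = 44.6667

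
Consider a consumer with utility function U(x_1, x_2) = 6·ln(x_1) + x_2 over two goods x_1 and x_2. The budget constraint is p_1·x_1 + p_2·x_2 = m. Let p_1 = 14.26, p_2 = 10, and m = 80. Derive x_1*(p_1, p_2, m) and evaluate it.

Set MRS = p_1/p_2: (6/x_1)/1 = p_1/p_2.
So x_1*(p_1,p_2) = 6·p_2/p_1, independent of income; and x_2* = (m − 6·p_2)/p_2.
At the given prices: x_1* = 6·10/14.26 = 4.2076.

x_1* = 4.2076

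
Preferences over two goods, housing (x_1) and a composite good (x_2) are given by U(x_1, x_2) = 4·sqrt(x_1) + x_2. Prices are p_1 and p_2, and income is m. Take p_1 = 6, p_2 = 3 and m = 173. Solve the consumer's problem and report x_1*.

x_1* = 1

MU_x_1 = 2/√x_1, MU_x_2 = 1. Tangency: 2/√x_1 = p_1/p_2.
Thus x_1* = (2·p_2/p_1)² — independent of m — with the rest of income spent on x_2.
Plugging in: x_1* = (2·3/6)² = 1.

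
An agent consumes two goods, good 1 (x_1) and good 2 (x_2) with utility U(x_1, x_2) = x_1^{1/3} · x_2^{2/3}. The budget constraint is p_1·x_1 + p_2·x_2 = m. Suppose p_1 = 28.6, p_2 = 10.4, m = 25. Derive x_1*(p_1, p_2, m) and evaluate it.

The MRS is (1/2)·x_2/x_1. Set MRS = p_1/p_2.
Rearranging, p_2·x_2 = 2·p_1·x_1. Substituting into the budget gives p_1·x_1·(1 + 2) = m.
Demand: x_1*(p_1,p_2,m) = 1/3·m/p_1 and x_2* = 2/3·m/p_2.
At p_1=28.6, p_2=10.4, m=25: x_1* = 1/3·25/28.6 = 0.2914.

x_1* = 0.2914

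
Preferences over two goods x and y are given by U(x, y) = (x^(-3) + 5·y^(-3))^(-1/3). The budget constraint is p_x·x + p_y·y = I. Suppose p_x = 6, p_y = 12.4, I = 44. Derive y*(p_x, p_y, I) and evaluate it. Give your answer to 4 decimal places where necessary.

From the CES first-order condition, (1/5)·(y/x)^(4) = p_x/p_y.
Solve for the ratio: y/x = [5·p_x/p_y]^(0.25).
With the ratio pinned down, the budget gives x* = I/(p_x + p_y·(y/x)) and y* = (y/x)·x*.
Numerically y/x = 1.247168, so x* = 44/(6 + 12.4·1.247168) = 2.0499 and y* = 1.247168·2.0499 = 2.5565.

y* = 2.5565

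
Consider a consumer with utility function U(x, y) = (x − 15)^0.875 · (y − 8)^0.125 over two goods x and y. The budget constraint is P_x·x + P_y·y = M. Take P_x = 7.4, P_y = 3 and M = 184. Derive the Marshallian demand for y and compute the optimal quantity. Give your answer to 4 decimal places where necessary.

This is Cobb-Douglas in (x−15, y−8): tangency gives 0.875·P_y·(y−8) = 0.125·P_x·(x−15).
After buying the subsistence bundle (15, 8), a share 0.875 of the remaining income goes to x: x* = 15 + 0.875·(M − 15P_x − 8P_y)/P_x.
Discretionary income = 184 − 15·7.4 − 8·3 = 49; y* = 8 + 0.125·49/3 = 10.0417.

y* = 10.0417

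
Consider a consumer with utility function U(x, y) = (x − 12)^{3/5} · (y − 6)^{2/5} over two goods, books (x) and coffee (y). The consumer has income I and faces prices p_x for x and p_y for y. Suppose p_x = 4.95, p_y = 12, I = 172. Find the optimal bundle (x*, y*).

x* = 16.9212, y* = 7.3533

This is Cobb-Douglas in (x−12, y−6): tangency gives 0.6·p_y·(y−6) = 0.4·p_x·(x−12).
After buying the subsistence bundle (12, 6), a share 0.6 of the remaining income goes to x: x* = 12 + 0.6·(I − 12p_x − 6p_y)/p_x.
Discretionary income = 172 − 12·4.95 − 6·12 = 40.6; x* = 12 + 0.6·40.6/4.95 = 16.9212; y* = 6 + 0.4·40.6/12 = 7.3533.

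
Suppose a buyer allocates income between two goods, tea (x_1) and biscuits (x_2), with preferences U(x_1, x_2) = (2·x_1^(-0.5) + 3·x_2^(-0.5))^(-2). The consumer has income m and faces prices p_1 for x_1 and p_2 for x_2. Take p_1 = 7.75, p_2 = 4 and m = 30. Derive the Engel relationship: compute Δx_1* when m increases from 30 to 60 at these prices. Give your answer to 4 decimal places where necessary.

Δx_1* = 1.8873

From the CES first-order condition, (2/3)·(x_2/x_1)^(1.5) = p_1/p_2.
Hence x_2/x_1 = ((3/2)·p_1/p_2)^(1/(1.5)), i.e. raised to the 2/3 power.
With the ratio pinned down, the budget gives x_1* = m/(p_1 + p_2·(x_2/x_1)) and x_2* = (x_2/x_1)·x_1*.
Numerically x_2/x_1 = 2.03652, so x_1* = 30/(7.75 + 4·2.03652) = 1.8873.
At m' = 60: x_1* = 3.7745. Change: 3.7745 − 1.8873 = 1.8873.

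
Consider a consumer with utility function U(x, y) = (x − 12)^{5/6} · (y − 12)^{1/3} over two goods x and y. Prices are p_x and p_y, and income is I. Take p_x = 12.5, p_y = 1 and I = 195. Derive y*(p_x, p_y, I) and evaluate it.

This is Cobb-Douglas in (x−12, y−12): tangency gives 5/6·p_y·(y−12) = 1/3·p_x·(x−12).
After buying the subsistence bundle (12, 12), a share 5/7 of the remaining income goes to x: x* = 12 + 5/7·(I − 12p_x − 12p_y)/p_x.
Discretionary income = 195 − 12·12.5 − 12·1 = 33; y* = 12 + 2/7·33/1 = 21.4286.

y* = 21.4286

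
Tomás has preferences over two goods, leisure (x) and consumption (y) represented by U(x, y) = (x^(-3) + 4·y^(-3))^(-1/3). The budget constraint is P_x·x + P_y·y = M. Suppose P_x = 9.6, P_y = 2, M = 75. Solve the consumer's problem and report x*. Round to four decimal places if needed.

x* = 5.4401

MU_x ∝ x^(-4), MU_y ∝ 4·y^(-4), so MRS = (1/4)·(y/x)^(4) = P_x/P_y.
Hence y/x = (4·P_x/P_y)^(1/(4)), i.e. raised to the 0.25 power.
With the ratio pinned down, the budget gives x* = M/(P_x + P_y·(y/x)) and y* = (y/x)·x*.
Numerically y/x = 2.09327, so x* = 75/(9.6 + 2·2.09327) = 5.4401.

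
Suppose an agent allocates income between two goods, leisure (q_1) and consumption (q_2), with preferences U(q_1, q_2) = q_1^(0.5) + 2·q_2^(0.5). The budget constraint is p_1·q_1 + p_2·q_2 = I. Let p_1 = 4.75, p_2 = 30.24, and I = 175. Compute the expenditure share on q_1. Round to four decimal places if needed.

share on q_1 = 0.6141

MU_q_1 ∝ q_1^(-0.5), MU_q_2 ∝ 2·q_2^(-0.5), so MRS = (1/2)·(q_2/q_1)^(0.5) = p_1/p_2.
Hence q_2/q_1 = (2·p_1/p_2)^(1/(0.5)), i.e. raised to the 2 power.
Substitute q_2 = (q_2/q_1)·q_1 into the budget: q_1* = I/(p_1 + p_2·(q_2/q_1)).
Numerically q_2/q_1 = 0.098692, so q_1* = 175/(4.75 + 30.24·0.098692) = 22.626 and q_2* = 0.098692·22.626 = 2.233.
Expenditure on q_1: 4.75·22.626 = 107.4736; share = 0.6141.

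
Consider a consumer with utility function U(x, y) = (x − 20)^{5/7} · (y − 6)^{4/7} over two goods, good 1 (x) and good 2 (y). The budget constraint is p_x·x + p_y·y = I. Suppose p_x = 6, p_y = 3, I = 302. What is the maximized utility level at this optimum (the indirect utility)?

Discretionary income = 302 − 20·6 − 6·3 = 164; x* = 20 + 5/9·164/6 = 35.1852; y* = 6 + 4/9·164/3 = 30.2963.
Utility at the optimum: U(35.1852, 30.2963) = 43.2124.

V = 43.2124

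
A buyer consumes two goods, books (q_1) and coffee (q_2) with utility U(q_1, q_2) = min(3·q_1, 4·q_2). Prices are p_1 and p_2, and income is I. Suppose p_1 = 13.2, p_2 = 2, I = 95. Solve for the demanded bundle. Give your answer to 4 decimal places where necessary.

With perfect complements, no substitution: consume in ratio q_1:q_2 = 4:3.
Budget: p_1·q_1 + p_2·(3/4)·q_1 = I, so (4·p_1 + 3·p_2)·q_1 = 4·I.
Demand: q_1*(p_1,p_2,I) = 4·I/(4·p_1 + 3·p_2), q_2* = 3·I/(4·p_1 + 3·p_2).
Here 4·13.2 + 3·2 = 58.8, giving q_1* = 6.4626 and q_2* = 4.8469.

q_1* = 6.4626, q_2* = 4.8469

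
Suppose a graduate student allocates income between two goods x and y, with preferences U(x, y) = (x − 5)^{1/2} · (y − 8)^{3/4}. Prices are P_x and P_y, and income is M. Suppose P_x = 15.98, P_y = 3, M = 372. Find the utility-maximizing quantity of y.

y* = 61.62

Substituting into the budget: x* = 5 + 0.4·(M − 5·P_x − 8·P_y)/P_x, and y* = 8 + 0.6·(…)/P_y.
Discretionary income = 372 − 5·15.98 − 8·3 = 268.1; y* = 8 + 0.6·268.1/3 = 61.62.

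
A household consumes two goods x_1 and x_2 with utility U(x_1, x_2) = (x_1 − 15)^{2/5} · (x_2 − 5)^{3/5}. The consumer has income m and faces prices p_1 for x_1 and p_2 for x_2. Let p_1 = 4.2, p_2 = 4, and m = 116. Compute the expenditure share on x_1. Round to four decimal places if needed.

Let x_1' = x_1−15, x_2' = x_2−5. MRS = (2/3)·x_2'/x_1' = p_1/p_2.
After buying the subsistence bundle (15, 5), a share 0.4 of the remaining income goes to x_1: x_1* = 15 + 0.4·(m − 15p_1 − 5p_2)/p_1.
Discretionary income = 116 − 15·4.2 − 5·4 = 33; x_1* = 15 + 0.4·33/4.2 = 18.1429; x_2* = 5 + 0.6·33/4 = 9.95.
Expenditure on x_1: 4.2·18.1429 = 76.2; share = 0.6569.

share on x_1 = 0.6569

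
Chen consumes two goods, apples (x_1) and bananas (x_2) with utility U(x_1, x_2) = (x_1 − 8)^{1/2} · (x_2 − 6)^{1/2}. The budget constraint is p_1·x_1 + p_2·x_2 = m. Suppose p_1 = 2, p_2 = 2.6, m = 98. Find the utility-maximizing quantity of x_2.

This is Cobb-Douglas in (x_1−8, x_2−6): tangency gives 0.5·p_2·(x_2−6) = 0.5·p_1·(x_1−8).
After buying the subsistence bundle (8, 6), a share 0.5 of the remaining income goes to x_1: x_1* = 8 + 0.5·(m − 8p_1 − 6p_2)/p_1.
Discretionary income = 98 − 8·2 − 6·2.6 = 66.4; x_2* = 6 + 0.5·66.4/2.6 = 18.7692.

x_2* = 18.7692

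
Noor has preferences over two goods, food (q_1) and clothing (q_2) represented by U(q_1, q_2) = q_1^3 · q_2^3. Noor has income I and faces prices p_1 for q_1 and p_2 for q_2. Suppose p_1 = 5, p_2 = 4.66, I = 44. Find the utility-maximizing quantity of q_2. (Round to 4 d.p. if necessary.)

q_2* = 4.721

The MRS is q_2/q_1. Set MRS = p_1/p_2.
So 3·p_2·q_2 = 3·p_1·q_1; combined with the budget, a share 0.5 of income goes to q_1.
Demand: q_1*(p_1,p_2,I) = 0.5·I/p_1 and q_2* = 0.5·I/p_2.
At p_1=5, p_2=4.66, I=44: q_2* = 0.5·44/4.66 = 4.721.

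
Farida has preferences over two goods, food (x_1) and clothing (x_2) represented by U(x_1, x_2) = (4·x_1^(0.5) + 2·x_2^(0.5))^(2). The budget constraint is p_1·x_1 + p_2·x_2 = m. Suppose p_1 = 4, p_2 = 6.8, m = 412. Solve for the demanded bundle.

Substitute x_2 = (x_2/x_1)·x_1 into the budget: x_1* = m/(p_1 + p_2·(x_2/x_1)).
Numerically x_2/x_1 = 0.086505, so x_1* = 412/(4 + 6.8·0.086505) = 89.7949 and x_2* = 0.086505·89.7949 = 7.7677.

x_1* = 89.7949, x_2* = 7.7677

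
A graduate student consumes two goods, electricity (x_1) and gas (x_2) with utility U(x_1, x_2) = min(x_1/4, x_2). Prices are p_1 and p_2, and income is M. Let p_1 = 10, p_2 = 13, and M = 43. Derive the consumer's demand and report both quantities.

With perfect complements, no substitution: consume in ratio x_1:x_2 = 4:1.
Budget: p_1·x_1 + p_2·(1/4)·x_1 = M, so (4·p_1 + p_2)·x_1 = 4·M.
Demand: x_1*(p_1,p_2,M) = 4·M/(4·p_1 + p_2), x_2* = M/(4·p_1 + p_2).
Here 4·10 + 13 = 53, giving x_1* = 3.2453 and x_2* = 0.8113.

x_1* = 3.2453, x_2* = 0.8113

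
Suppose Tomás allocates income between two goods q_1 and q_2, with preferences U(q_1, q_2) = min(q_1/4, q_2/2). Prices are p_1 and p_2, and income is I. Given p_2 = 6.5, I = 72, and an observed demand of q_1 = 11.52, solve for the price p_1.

With perfect complements, no substitution: consume in ratio q_1:q_2 = 4:2.
Budget: p_1·q_1 + p_2·(1/2)·q_1 = I, so (4·p_1 + 2·p_2)·q_1 = 4·I.
Demand: q_1*(p_1,p_2,I) = 4·I/(4·p_1 + 2·p_2), q_2* = 2·I/(4·p_1 + 2·p_2).
Set q_1* = 11.52 in the demand function and solve for p_1: p_1 = 3.

p_1 = 3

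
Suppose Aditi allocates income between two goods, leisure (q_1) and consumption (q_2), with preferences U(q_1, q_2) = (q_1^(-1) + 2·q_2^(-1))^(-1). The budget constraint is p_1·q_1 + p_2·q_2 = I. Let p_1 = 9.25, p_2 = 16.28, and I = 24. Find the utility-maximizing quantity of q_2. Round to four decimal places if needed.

q_2* = 0.9616

From the CES first-order condition, (1/2)·(q_2/q_1)^(2) = p_1/p_2.
Hence q_2/q_1 = (2·p_1/p_2)^(1/(2)), i.e. raised to the 0.5 power.
With the ratio pinned down, the budget gives q_1* = I/(p_1 + p_2·(q_2/q_1)) and q_2* = (q_2/q_1)·q_1*.
Numerically q_2/q_1 = 1.066004, so q_1* = 24/(9.25 + 16.28·1.066004) = 0.9021 and q_2* = 1.066004·0.9021 = 0.9616.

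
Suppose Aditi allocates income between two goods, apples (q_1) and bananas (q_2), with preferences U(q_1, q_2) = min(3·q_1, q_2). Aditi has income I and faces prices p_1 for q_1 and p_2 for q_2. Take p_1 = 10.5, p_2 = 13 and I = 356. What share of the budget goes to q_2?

Demand: q_1*(p_1,p_2,I) = I/(p_1 + 3·p_2), q_2* = 3·I/(p_1 + 3·p_2).
Here 10.5 + 3·13 = 49.5, giving q_1* = 7.1919 and q_2* = 21.5758.
Expenditure on q_2: 13·21.5758 = 280.4848; share = 0.7879.

share on q_2 = 0.7879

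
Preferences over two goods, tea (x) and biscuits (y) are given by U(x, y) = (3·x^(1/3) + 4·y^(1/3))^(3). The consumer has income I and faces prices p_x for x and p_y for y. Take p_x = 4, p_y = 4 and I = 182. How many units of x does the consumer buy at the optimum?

x* = 17.9162

Substitute y = (y/x)·x into the budget: x* = I/(p_x + p_y·(y/x)).
Numerically y/x = 1.539601, so x* = 182/(4 + 4·1.539601) = 17.9162.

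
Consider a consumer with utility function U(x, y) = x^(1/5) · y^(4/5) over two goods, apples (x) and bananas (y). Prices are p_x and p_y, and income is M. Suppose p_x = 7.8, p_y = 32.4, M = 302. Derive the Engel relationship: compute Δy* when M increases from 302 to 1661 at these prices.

Tangency: MRS = (1/4)·y/x = p_x/p_y.
So 0.2·p_y·y = 0.8·p_x·x; combined with the budget, a share 0.2 of income goes to x.
Demand: x*(p_x,p_y,M) = 0.2·M/p_x and y* = 0.8·M/p_y.
At p_x=7.8, p_y=32.4, M=302: y* = 0.8·302/32.4 = 7.4568.
At M' = 1661: y* = 41.0123. Change: 41.0123 − 7.4568 = 33.5556.

Δy* = 33.5556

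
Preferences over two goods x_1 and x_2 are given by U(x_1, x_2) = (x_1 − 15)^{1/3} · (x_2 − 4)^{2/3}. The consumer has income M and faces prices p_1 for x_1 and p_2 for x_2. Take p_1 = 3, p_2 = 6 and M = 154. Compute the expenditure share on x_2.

Let x_1' = x_1−15, x_2' = x_2−4. MRS = (1/2)·x_2'/x_1' = p_1/p_2.
Substituting into the budget: x_1* = 15 + 1/3·(M − 15·p_1 − 4·p_2)/p_1, and x_2* = 4 + 2/3·(…)/p_2.
Discretionary income = 154 − 15·3 − 4·6 = 85; x_1* = 15 + 1/3·85/3 = 24.4444; x_2* = 4 + 2/3·85/6 = 13.4444.
Expenditure on x_2: 6·13.4444 = 80.6667; share = 0.5238.

share on x_2 = 0.5238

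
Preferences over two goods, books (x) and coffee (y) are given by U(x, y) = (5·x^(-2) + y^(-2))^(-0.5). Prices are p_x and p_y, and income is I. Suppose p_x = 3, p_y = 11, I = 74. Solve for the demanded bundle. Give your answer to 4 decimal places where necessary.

From the CES first-order condition, 5·(y/x)^(3) = p_x/p_y.
Hence y/x = ((1/5)·p_x/p_y)^(1/(3)), i.e. raised to the 1/3 power.
With the ratio pinned down, the budget gives x* = I/(p_x + p_y·(y/x)) and y* = (y/x)·x*.
Numerically y/x = 0.379245, so x* = 74/(3 + 11·0.379245) = 10.3183 and y* = 0.379245·10.3183 = 3.9132.

x* = 10.3183, y* = 3.9132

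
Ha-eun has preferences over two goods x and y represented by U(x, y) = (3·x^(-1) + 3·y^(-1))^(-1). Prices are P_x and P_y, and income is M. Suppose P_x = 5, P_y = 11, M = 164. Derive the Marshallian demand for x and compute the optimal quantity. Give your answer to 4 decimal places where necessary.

x* = 13.2086

MRS = MU_x/MU_y = (y/x)^(2). Set equal to P_x/P_y.
Solve for the ratio: y/x = [P_x/P_y]^(0.5).
With the ratio pinned down, the budget gives x* = M/(P_x + P_y·(y/x)) and y* = (y/x)·x*.
Numerically y/x = 0.6742, so x* = 164/(5 + 11·0.6742) = 13.2086.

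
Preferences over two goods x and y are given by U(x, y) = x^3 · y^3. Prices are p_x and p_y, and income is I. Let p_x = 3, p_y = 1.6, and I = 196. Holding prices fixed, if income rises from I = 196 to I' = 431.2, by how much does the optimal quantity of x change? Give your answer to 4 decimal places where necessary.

Demand: x*(p_x,p_y,I) = 0.5·I/p_x and y* = 0.5·I/p_y.
At p_x=3, p_y=1.6, I=196: x* = 0.5·196/3 = 32.6667.
At I' = 431.2: x* = 71.8667. Change: 71.8667 − 32.6667 = 39.2.

Δx* = 39.2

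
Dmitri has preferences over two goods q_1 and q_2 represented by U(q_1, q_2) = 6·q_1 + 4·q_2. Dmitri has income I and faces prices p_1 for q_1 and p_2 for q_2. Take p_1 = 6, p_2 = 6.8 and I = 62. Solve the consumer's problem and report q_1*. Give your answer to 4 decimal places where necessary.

Numerically: q_1* = 10.3333, q_2* = 0.

q_1* = 10.3333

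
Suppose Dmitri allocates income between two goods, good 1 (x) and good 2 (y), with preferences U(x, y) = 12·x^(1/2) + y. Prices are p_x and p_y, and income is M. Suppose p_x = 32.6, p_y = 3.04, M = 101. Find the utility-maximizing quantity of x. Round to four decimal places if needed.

x* = 0.3131

Solve: √x = 6·p_y/p_x, so x*(p_x,p_y) = (6·p_y/p_x)², and y* = (M − p_x·x*)/p_y.
Plugging in: x* = (6·3.04/32.6)² = 0.3131.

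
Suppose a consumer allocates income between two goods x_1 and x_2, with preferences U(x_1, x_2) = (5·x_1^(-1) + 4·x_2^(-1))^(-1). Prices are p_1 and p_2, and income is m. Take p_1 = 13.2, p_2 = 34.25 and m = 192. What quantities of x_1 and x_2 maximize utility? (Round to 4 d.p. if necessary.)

x_1* = 5.9594, x_2* = 3.3091

Substitute x_2 = (x_2/x_1)·x_1 into the budget: x_1* = m/(p_1 + p_2·(x_2/x_1)).
Numerically x_2/x_1 = 0.555267, so x_1* = 192/(13.2 + 34.25·0.555267) = 5.9594 and x_2* = 0.555267·5.9594 = 3.3091.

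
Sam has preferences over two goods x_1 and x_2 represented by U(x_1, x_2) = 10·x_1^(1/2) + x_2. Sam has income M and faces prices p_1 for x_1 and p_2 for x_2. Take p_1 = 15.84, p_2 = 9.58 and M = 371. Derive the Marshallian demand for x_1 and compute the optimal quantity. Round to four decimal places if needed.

MU_x_1 = 5/√x_1, MU_x_2 = 1. Tangency: 5/√x_1 = p_1/p_2.
Solve: √x_1 = 5·p_2/p_1, so x_1*(p_1,p_2) = (5·p_2/p_1)², and x_2* = (M − p_1·x_1*)/p_2.
Plugging in: x_1* = (5·9.58/15.84)² = 9.1445.

x_1* = 9.1445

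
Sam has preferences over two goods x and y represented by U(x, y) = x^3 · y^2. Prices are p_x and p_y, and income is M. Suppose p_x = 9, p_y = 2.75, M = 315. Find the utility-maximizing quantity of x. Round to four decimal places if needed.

x* = 21

The MRS is (3/2)·y/x. Set MRS = p_x/p_y.
Rearranging, p_y·y = (2/3)·p_x·x. Substituting into the budget gives p_x·x·(1 + (2/3)) = M.
Demand: x*(p_x,p_y,M) = 0.6·M/p_x and y* = 0.4·M/p_y.
At p_x=9, p_y=2.75, M=315: x* = 0.6·315/9 = 21.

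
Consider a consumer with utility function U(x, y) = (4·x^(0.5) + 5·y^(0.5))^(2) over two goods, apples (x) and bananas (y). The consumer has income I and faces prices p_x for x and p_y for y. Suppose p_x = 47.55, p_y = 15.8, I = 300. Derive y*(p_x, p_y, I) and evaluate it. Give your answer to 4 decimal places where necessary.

y* = 15.6576

MRS = MU_x/MU_y = (4/5)·(y/x)^(0.5). Set equal to p_x/p_y.
Solve for the ratio: y/x = [(5/4)·p_x/p_y]^(2).
Substitute y = (y/x)·x into the budget: x* = I/(p_x + p_y·(y/x)).
Numerically y/x = 14.151644, so x* = 300/(47.55 + 15.8·14.151644) = 1.1064 and y* = 14.151644·1.1064 = 15.6576.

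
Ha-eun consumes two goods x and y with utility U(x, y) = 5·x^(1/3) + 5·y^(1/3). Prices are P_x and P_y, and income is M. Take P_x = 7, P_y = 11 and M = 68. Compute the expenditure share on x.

share on x = 0.5563

Numerically y/x = 0.507643, so x* = 68/(7 + 11·0.507643) = 5.4037 and y* = 0.507643·5.4037 = 2.7431.
Expenditure on x: 7·5.4037 = 37.8256; share = 0.5563.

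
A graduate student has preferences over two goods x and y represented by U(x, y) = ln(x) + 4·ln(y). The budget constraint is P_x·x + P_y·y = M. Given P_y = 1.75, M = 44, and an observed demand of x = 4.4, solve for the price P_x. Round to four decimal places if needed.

Tangency: MRS = (1/4)·y/x = P_x/P_y.
Rearranging, P_y·y = 4·P_x·x. Substituting into the budget gives P_x·x·(1 + 4) = M.
Demand: x*(P_x,P_y,M) = 0.2·M/P_x and y* = 0.8·M/P_y.
Set x* = 4.4 in the demand function and solve for P_x: P_x = 2.

P_x = 2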